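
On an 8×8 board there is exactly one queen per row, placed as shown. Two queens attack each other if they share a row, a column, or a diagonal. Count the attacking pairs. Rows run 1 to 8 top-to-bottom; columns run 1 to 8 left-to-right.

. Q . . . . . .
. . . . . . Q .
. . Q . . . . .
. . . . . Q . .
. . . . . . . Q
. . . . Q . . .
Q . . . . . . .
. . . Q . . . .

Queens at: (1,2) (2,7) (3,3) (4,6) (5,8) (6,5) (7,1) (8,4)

All columns are distinct and no two queens satisfy |Δrow| = |Δcol|, so no pair attacks.

0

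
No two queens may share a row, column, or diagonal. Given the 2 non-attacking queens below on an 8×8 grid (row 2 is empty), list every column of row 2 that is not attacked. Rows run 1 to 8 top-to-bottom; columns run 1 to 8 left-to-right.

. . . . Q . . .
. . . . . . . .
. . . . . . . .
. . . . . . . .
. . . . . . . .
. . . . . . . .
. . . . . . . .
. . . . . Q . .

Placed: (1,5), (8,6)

columns 1, 2, 3, 7, 8

(1,5) attacks row 2 at column 5 and diagonals 4, 6.
(8,6) attacks row 2 at column 6.
Attacked columns: {4, 5, 6}. Safe: {1, 2, 3, 7, 8}.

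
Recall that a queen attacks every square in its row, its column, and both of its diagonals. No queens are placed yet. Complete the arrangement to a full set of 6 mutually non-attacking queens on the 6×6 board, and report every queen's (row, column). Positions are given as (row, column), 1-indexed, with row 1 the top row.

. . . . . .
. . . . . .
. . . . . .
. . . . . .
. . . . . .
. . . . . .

Row 1: Safe: 1, 2, 3, 4, 5, 6. Place at column 4.
Row 2: attacked by (1,4)→{3,4,5}. Safe: 1, 2, 6. Place at column 1.
Row 3: attacked by (1,4)→{2,4,6}; (2,1)→{1,2}. Safe: 3, 5. Place at column 5.
Row 4: attacked by (1,4)→{1,4}; (2,1)→{1,3}; (3,5)→{4,5,6}. Safe: 2. Place at column 2.
Row 5: attacked by (1,4)→{4}; (2,1)→{1,4}; (3,5)→{3,5}; (4,2)→{1,2,3}. Safe: 6. Place at column 6.
Row 6: attacked by (1,4)→{4}; (2,1)→{1,5}; (3,5)→{2,5}; (4,2)→{2,4}; (5,6)→{5,6}. Safe: 3. Place at column 3.
Columns [4, 1, 5, 2, 6, 3], r−c [-3, 1, -2, 2, -1, 3], r+c [5, 3, 8, 6, 11, 9] are all distinct, so no two queens attack.

(1,4) (2,1) (3,5) (4,2) (5,6) (6,3)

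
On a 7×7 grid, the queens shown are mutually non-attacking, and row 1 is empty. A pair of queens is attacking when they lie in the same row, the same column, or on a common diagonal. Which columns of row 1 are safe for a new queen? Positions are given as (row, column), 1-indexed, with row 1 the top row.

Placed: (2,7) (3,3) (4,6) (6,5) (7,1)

(2,7) attacks row 1 at column 7 and diagonals 6.
(3,3) attacks row 1 at column 3 and diagonals 1, 5.
(4,6) attacks row 1 at column 6 and diagonals 3.
(6,5) attacks row 1 at column 5.
(7,1) attacks row 1 at column 1 and diagonals 7.
Attacked columns: {1, 3, 5, 6, 7}. Safe: {2, 4}.

columns 2, 4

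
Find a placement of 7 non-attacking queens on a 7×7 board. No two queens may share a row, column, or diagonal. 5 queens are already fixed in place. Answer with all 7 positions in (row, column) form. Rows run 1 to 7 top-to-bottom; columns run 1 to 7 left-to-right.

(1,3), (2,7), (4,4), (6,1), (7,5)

Row 3: attacked by (1,3)→{1,3,5}; (2,7)→{6,7}; (4,4)→{3,4,5}; (6,1)→{1,4}; (7,5)→{1,5}. Safe: 2. Place at column 2.
Row 5: attacked by (1,3)→{3,7}; (2,7)→{4,7}; (3,2)→{2,4}; (4,4)→{3,4,5}; (6,1)→{1,2}; (7,5)→{3,5,7}. Safe: 6. Place at column 6.
Columns [3, 7, 2, 4, 6, 1, 5], r−c [-2, -5, 1, 0, -1, 5, 2], r+c [4, 9, 5, 8, 11, 7, 12] are all distinct, so no two queens attack.

(1,3) (2,7) (3,2) (4,4) (5,6) (6,1) (7,5)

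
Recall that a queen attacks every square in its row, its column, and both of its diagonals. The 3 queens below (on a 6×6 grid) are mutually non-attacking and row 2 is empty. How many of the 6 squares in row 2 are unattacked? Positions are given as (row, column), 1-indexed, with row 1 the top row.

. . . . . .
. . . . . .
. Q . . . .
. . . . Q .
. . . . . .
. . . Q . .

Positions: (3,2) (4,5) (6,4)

(3,2) attacks row 2 at column 2 and diagonals 1, 3.
(4,5) attacks row 2 at column 5 and diagonals 3.
(6,4) attacks row 2 at column 4.
Attacked columns: {1, 2, 3, 4, 5}. Safe: {6}.

1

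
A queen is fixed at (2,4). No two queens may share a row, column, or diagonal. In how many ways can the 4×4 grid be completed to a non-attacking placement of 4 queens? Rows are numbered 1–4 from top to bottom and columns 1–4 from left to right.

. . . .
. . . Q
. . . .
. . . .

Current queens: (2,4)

1

Branch on row 1: col 1 → 0; col 2 → 1.
Sum: 0 + 1 = 1.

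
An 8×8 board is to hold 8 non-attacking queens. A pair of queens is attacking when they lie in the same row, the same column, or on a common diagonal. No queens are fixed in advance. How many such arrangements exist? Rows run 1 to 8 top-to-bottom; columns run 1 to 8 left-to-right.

92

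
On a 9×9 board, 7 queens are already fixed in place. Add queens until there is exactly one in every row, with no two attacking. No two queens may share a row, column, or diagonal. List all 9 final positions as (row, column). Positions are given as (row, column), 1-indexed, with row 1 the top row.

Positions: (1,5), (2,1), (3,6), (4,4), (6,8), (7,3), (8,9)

Row 5: attacked by (1,5)→{1,5,9}; (2,1)→{1,4}; (3,6)→{4,6,8}; (4,4)→{3,4,5}; (6,8)→{7,8,9}; (7,3)→{1,3,5}; (8,9)→{6,9}. Safe: 2. Place at column 2.
Row 9: attacked by (1,5)→{5}; (2,1)→{1,8}; (3,6)→{6}; (4,4)→{4,9}; (5,2)→{2,6}; (6,8)→{5,8}; (7,3)→{1,3,5}; (8,9)→{8,9}. Safe: 7. Place at column 7.
Columns [5, 1, 6, 4, 2, 8, 3, 9, 7], r−c [-4, 1, -3, 0, 3, -2, 4, -1, 2], r+c [6, 3, 9, 8, 7, 14, 10, 17, 16] are all distinct, so no two queens attack.

(1,5) (2,1) (3,6) (4,4) (5,2) (6,8) (7,3) (8,9) (9,7)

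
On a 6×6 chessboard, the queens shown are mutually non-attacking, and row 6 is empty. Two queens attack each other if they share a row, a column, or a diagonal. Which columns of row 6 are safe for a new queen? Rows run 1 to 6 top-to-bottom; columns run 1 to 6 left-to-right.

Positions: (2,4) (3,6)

columns 1, 2, 5

(2,4) attacks row 6 at column 4.
(3,6) attacks row 6 at column 6 and diagonals 3.
Attacked columns: {3, 4, 6}. Safe: {1, 2, 5}.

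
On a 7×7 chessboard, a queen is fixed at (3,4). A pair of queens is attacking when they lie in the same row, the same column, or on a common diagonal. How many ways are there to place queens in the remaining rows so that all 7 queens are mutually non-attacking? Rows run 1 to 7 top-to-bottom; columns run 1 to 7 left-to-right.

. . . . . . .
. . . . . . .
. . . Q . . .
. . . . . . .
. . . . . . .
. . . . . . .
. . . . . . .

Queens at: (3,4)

4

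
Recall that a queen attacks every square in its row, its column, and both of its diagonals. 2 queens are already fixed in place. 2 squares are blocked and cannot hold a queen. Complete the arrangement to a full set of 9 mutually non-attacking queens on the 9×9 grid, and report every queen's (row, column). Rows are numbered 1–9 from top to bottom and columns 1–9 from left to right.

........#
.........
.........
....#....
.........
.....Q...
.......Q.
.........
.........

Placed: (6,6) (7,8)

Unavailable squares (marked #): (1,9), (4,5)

(1,7) (2,4) (3,1) (4,9) (5,2) (6,6) (7,8) (8,3) (9,5)

Row 1: attacked by (6,6)→{1,6}; (7,8)→{2,8}. Blocked: 9. Safe: 3, 4, 5, 7. Place at column 7.
Row 2: attacked by (1,7)→{6,7,8}; (6,6)→{2,6}; (7,8)→{3,8}. Safe: 1, 4, 5, 9. Place at column 4.
Row 3: attacked by (1,7)→{5,7,9}; (2,4)→{3,4,5}; (6,6)→{3,6,9}; (7,8)→{4,8}. Safe: 1, 2. Place at column 1.
Row 4: attacked by (1,7)→{4,7}; (2,4)→{2,4,6}; (3,1)→{1,2}; (6,6)→{4,6,8}; (7,8)→{5,8}. Blocked: 5. Safe: 3, 9. Place at column 9.
Row 5: attacked by (1,7)→{3,7}; (2,4)→{1,4,7}; (3,1)→{1,3}; (4,9)→{8,9}; (6,6)→{5,6,7}; (7,8)→{6,8}. Safe: 2. Place at column 2.
Row 8: attacked by (1,7)→{7}; (2,4)→{4}; (3,1)→{1,6}; (4,9)→{5,9}; (5,2)→{2,5}; (6,6)→{4,6,8}; (7,8)→{7,8,9}. Safe: 3. Place at column 3.
Row 9: attacked by (1,7)→{7}; (2,4)→{4}; (3,1)→{1,7}; (4,9)→{4,9}; (5,2)→{2,6}; (6,6)→{3,6,9}; (7,8)→{6,8}; (8,3)→{2,3,4}. Safe: 5. Place at column 5.
Columns [7, 4, 1, 9, 2, 6, 8, 3, 5], r−c [-6, -2, 2, -5, 3, 0, -1, 5, 4], r+c [8, 6, 4, 13, 7, 12, 15, 11, 14] are all distinct, so no two queens attack.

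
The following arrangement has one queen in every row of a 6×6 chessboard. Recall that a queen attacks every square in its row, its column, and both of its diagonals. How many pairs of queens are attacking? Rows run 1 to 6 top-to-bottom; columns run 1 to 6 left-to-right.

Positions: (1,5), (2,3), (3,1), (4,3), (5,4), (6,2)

Same column: (2,3)–(4,3) (column 3).
Same diagonal: (4,3)–(5,4) (|4−5| = |3−4| = 1).
Total attacking pairs: 2.

2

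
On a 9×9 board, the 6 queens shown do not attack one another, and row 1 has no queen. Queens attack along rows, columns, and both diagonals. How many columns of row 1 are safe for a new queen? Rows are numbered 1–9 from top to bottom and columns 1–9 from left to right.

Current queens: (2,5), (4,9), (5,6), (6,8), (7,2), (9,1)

(2,5) attacks row 1 at column 5 and diagonals 4, 6.
(4,9) attacks row 1 at column 9 and diagonals 6.
(5,6) attacks row 1 at column 6 and diagonals 2.
(6,8) attacks row 1 at column 8 and diagonals 3.
(7,2) attacks row 1 at column 2 and diagonals 8.
(9,1) attacks row 1 at column 1 and diagonals 9.
Attacked columns: {1, 2, 3, 4, 5, 6, 8, 9}. Safe: {7}.

1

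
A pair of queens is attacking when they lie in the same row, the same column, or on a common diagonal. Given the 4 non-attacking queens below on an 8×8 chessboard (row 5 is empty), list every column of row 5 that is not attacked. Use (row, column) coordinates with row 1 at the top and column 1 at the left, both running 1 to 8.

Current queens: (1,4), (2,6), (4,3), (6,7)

(1,4) attacks row 5 at column 4 and diagonals 8.
(2,6) attacks row 5 at column 6 and diagonals 3.
(4,3) attacks row 5 at column 3 and diagonals 2, 4.
(6,7) attacks row 5 at column 7 and diagonals 6, 8.
Attacked columns: {2, 3, 4, 6, 7, 8}. Safe: {1, 5}.

columns 1, 5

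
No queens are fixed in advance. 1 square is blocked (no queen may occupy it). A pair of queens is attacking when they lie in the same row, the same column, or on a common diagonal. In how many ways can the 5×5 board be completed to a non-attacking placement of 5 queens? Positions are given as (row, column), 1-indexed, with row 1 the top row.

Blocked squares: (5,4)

8

Branch on row 1: col 1 → 1; col 2 → 1; col 3 → 2; col 4 → 2; col 5 → 2.
Sum: 1 + 1 + 2 + 2 + 2 = 8.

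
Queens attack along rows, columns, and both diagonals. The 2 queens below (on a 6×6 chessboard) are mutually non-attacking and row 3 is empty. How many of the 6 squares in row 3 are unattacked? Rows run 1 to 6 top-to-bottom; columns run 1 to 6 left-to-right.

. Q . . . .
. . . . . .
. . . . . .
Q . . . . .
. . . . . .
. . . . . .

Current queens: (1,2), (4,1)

3

(1,2) attacks row 3 at column 2 and diagonals 4.
(4,1) attacks row 3 at column 1 and diagonals 2.
Attacked columns: {1, 2, 4}. Safe: {3, 5, 6}.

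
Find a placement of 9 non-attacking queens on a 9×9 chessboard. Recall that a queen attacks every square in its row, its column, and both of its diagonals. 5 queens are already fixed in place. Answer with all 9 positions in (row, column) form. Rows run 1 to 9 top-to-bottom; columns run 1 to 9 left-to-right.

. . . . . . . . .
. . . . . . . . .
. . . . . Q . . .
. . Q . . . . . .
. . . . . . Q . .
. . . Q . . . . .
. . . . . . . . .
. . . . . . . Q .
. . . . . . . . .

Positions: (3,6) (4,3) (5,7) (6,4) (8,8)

(1,2) (2,9) (3,6) (4,3) (5,7) (6,4) (7,1) (8,8) (9,5)

Row 1: attacked by (3,6)→{4,6,8}; (4,3)→{3,6}; (5,7)→{3,7}; (6,4)→{4,9}; (8,8)→{1,8}. Safe: 2, 5. Place at column 2.
Row 2: attacked by (1,2)→{1,2,3}; (3,6)→{5,6,7}; (4,3)→{1,3,5}; (5,7)→{4,7}; (6,4)→{4,8}; (8,8)→{2,8}. Safe: 9. Place at column 9.
Row 7: attacked by (1,2)→{2,8}; (2,9)→{4,9}; (3,6)→{2,6}; (4,3)→{3,6}; (5,7)→{5,7,9}; (6,4)→{3,4,5}; (8,8)→{7,8,9}. Safe: 1. Place at column 1.
Row 9: attacked by (1,2)→{2}; (2,9)→{2,9}; (3,6)→{6}; (4,3)→{3,8}; (5,7)→{3,7}; (6,4)→{1,4,7}; (7,1)→{1,3}; (8,8)→{7,8,9}. Safe: 5. Place at column 5.
Columns [2, 9, 6, 3, 7, 4, 1, 8, 5], r−c [-1, -7, -3, 1, -2, 2, 6, 0, 4], r+c [3, 11, 9, 7, 12, 10, 8, 16, 14] are all distinct, so no two queens attack.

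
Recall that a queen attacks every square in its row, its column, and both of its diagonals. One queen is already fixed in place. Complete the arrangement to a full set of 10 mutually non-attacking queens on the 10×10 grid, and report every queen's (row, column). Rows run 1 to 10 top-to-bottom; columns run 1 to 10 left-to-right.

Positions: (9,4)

(1,6) (2,10) (3,5) (4,7) (5,1) (6,3) (7,8) (8,2) (9,4) (10,9)

Row 1: attacked by (9,4)→{4}. Safe: 1, 2, 3, 5, 6, 7, 8, 9, 10. Place at column 6.
Row 2: attacked by (1,6)→{5,6,7}; (9,4)→{4}. Safe: 1, 2, 3, 8, 9, 10. Place at column 10.
Row 3: attacked by (1,6)→{4,6,8}; (2,10)→{9,10}; (9,4)→{4,10}. Safe: 1, 2, 3, 5, 7. Place at column 5.
Row 4: attacked by (1,6)→{3,6,9}; (2,10)→{8,10}; (3,5)→{4,5,6}; (9,4)→{4,9}. Safe: 1, 2, 7. Place at column 7.
Row 5: attacked by (1,6)→{2,6,10}; (2,10)→{7,10}; (3,5)→{3,5,7}; (4,7)→{6,7,8}; (9,4)→{4,8}. Safe: 1, 9. Place at column 1.
Row 6: attacked by (1,6)→{1,6}; (2,10)→{6,10}; (3,5)→{2,5,8}; (4,7)→{5,7,9}; (5,1)→{1,2}; (9,4)→{1,4,7}. Safe: 3. Place at column 3.
Row 7: attacked by (1,6)→{6}; (2,10)→{5,10}; (3,5)→{1,5,9}; (4,7)→{4,7,10}; (5,1)→{1,3}; (6,3)→{2,3,4}; (9,4)→{2,4,6}. Safe: 8. Place at column 8.
Row 8: attacked by (1,6)→{6}; (2,10)→{4,10}; (3,5)→{5,10}; (4,7)→{3,7}; (5,1)→{1,4}; (6,3)→{1,3,5}; (7,8)→{7,8,9}; (9,4)→{3,4,5}. Safe: 2. Place at column 2.
Row 10: attacked by (1,6)→{6}; (2,10)→{2,10}; (3,5)→{5}; (4,7)→{1,7}; (5,1)→{1,6}; (6,3)→{3,7}; (7,8)→{5,8}; (8,2)→{2,4}; (9,4)→{3,4,5}. Safe: 9. Place at column 9.
Columns [6, 10, 5, 7, 1, 3, 8, 2, 4, 9], r−c [-5, -8, -2, -3, 4, 3, -1, 6, 5, 1], r+c [7, 12, 8, 11, 6, 9, 15, 10, 13, 19] are all distinct, so no two queens attack.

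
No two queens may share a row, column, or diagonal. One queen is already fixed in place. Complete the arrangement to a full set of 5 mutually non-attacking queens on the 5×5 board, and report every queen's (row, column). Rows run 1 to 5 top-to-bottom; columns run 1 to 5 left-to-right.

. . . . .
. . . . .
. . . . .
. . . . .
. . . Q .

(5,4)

Row 1: attacked by (5,4)→{4}. Safe: 1, 2, 3, 5. Place at column 1.
Row 2: attacked by (1,1)→{1,2}; (5,4)→{1,4}. Safe: 3, 5. Place at column 3.
Row 3: attacked by (1,1)→{1,3}; (2,3)→{2,3,4}; (5,4)→{2,4}. Safe: 5. Place at column 5.
Row 4: attacked by (1,1)→{1,4}; (2,3)→{1,3,5}; (3,5)→{4,5}; (5,4)→{3,4,5}. Safe: 2. Place at column 2.
Columns [1, 3, 5, 2, 4], r−c [0, -1, -2, 2, 1], r+c [2, 5, 8, 6, 9] are all distinct, so no two queens attack.

(1,1) (2,3) (3,5) (4,2) (5,4)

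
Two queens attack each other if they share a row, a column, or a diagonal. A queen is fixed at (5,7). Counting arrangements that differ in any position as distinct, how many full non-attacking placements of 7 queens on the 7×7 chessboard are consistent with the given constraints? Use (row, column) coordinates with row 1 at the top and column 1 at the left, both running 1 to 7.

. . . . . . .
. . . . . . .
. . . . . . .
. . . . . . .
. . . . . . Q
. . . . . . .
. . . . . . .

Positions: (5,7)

Branch on row 1: col 1 → 1; col 2 → 2; col 4 → 0; col 5 → 1; col 6 → 2.
Sum: 1 + 2 + 0 + 1 + 2 = 6.

6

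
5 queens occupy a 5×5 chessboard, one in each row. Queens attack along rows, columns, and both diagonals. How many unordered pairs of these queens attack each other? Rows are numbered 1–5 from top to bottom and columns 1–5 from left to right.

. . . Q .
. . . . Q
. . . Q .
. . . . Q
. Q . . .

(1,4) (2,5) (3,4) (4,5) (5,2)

7

Same column: (1,4)–(3,4) (column 4); (2,5)–(4,5) (column 5).
Same diagonal: (1,4)–(2,5) (|1−2| = |4−5| = 1); (2,5)–(3,4) (|2−3| = |5−4| = 1); (2,5)–(5,2) (|2−5| = |5−2| = 3); (3,4)–(4,5) (|3−4| = |4−5| = 1); (3,4)–(5,2) (|3−5| = |4−2| = 2).
Total attacking pairs: 7.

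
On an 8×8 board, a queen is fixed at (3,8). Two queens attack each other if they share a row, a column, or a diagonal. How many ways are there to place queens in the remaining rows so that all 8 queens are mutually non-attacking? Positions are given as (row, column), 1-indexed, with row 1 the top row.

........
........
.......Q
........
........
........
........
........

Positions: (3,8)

16

Branch on row 1: col 1 → 2; col 2 → 1; col 3 → 4; col 4 → 4; col 5 → 4; col 7 → 1.
Sum: 2 + 1 + 4 + 4 + 4 + 1 = 16.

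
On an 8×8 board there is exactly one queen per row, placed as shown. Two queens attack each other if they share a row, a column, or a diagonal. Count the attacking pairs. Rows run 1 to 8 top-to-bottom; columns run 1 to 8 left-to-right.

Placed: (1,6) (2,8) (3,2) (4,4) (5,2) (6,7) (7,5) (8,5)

Same column: (3,2)–(5,2) (column 2); (7,5)–(8,5) (column 5).
Same diagonal: (1,6)–(5,2) (|1−5| = |6−2| = 4); (5,2)–(8,5) (|5−8| = |2−5| = 3); (6,7)–(8,5) (|6−8| = |7−5| = 2).
Total attacking pairs: 5.

5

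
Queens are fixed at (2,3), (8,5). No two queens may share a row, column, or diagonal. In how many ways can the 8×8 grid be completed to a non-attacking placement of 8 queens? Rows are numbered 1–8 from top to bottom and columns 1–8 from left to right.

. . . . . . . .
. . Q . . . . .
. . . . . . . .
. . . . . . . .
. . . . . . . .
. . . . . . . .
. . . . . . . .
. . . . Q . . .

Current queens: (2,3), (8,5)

3

Branch on row 1: col 1 → 0; col 6 → 3; col 7 → 0; col 8 → 0.
Sum: 0 + 3 + 0 + 0 = 3.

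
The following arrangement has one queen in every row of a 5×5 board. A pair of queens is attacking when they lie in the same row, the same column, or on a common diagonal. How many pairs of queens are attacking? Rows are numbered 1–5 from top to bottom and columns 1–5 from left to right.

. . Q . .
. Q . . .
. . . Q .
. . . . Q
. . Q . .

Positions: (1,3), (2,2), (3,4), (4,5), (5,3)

3

Same column: (1,3)–(5,3) (column 3).
Same diagonal: (1,3)–(2,2) (|1−2| = |3−2| = 1); (3,4)–(4,5) (|3−4| = |4−5| = 1).
Total attacking pairs: 3.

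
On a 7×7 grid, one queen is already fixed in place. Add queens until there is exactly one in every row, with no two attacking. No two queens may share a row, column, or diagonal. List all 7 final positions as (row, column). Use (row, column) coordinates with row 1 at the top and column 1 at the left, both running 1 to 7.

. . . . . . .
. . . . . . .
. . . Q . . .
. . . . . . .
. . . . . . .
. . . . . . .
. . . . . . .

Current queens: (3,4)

(1,3) (2,7) (3,4) (4,1) (5,5) (6,2) (7,6)

Row 1: attacked by (3,4)→{2,4,6}. Safe: 1, 3, 5, 7. Place at column 3.
Row 2: attacked by (1,3)→{2,3,4}; (3,4)→{3,4,5}. Safe: 1, 6, 7. Place at column 7.
Row 4: attacked by (1,3)→{3,6}; (2,7)→{5,7}; (3,4)→{3,4,5}. Safe: 1, 2. Place at column 1.
Row 5: attacked by (1,3)→{3,7}; (2,7)→{4,7}; (3,4)→{2,4,6}; (4,1)→{1,2}. Safe: 5. Place at column 5.
Row 6: attacked by (1,3)→{3}; (2,7)→{3,7}; (3,4)→{1,4,7}; (4,1)→{1,3}; (5,5)→{4,5,6}. Safe: 2. Place at column 2.
Row 7: attacked by (1,3)→{3}; (2,7)→{2,7}; (3,4)→{4}; (4,1)→{1,4}; (5,5)→{3,5,7}; (6,2)→{1,2,3}. Safe: 6. Place at column 6.
Columns [3, 7, 4, 1, 5, 2, 6], r−c [-2, -5, -1, 3, 0, 4, 1], r+c [4, 9, 7, 5, 10, 8, 13] are all distinct, so no two queens attack.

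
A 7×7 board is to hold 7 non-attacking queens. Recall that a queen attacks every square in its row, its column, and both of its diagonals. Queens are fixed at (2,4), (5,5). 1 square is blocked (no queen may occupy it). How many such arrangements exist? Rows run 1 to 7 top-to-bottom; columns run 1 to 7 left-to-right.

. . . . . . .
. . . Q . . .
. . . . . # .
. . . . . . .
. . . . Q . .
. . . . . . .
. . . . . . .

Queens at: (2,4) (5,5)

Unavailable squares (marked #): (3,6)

2

Branch on row 1: col 2 → 1; col 6 → 1; col 7 → 0.
Sum: 1 + 1 + 0 = 2.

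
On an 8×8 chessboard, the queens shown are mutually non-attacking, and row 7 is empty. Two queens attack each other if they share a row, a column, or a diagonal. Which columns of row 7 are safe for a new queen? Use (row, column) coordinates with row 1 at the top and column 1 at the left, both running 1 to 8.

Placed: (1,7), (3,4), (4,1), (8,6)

columns 2, 3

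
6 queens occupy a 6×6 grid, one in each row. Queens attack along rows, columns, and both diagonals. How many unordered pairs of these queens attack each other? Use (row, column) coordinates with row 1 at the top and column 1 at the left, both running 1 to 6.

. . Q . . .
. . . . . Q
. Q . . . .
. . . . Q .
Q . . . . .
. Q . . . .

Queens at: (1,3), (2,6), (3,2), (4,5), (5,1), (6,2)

Same column: (3,2)–(6,2) (column 2).
Same diagonal: (2,6)–(6,2) (|2−6| = |6−2| = 4); (5,1)–(6,2) (|5−6| = |1−2| = 1).
Total attacking pairs: 3.

3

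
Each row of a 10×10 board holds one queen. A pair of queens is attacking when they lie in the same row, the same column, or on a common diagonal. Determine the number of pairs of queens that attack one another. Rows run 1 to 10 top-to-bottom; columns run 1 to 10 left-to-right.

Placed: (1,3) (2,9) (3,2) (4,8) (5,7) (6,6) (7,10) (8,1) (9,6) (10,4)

5

Same column: (6,6)–(9,6) (column 6).
Same diagonal: (1,3)–(5,7) (|1−5| = |3−7| = 4); (4,8)–(5,7) (|4−5| = |8−7| = 1); (4,8)–(6,6) (|4−6| = |8−6| = 2); (5,7)–(6,6) (|5−6| = |7−6| = 1).
Total attacking pairs: 5.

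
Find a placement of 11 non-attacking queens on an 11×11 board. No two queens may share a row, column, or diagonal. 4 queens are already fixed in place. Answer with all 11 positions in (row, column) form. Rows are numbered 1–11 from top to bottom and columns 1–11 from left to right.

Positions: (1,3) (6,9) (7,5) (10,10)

Row 2: attacked by (1,3)→{2,3,4}; (6,9)→{5,9}; (7,5)→{5,10}; (10,10)→{2,10}. Safe: 1, 6, 7, 8, 11. Place at column 6.
Row 3: attacked by (1,3)→{1,3,5}; (2,6)→{5,6,7}; (6,9)→{6,9}; (7,5)→{1,5,9}; (10,10)→{3,10}. Safe: 2, 4, 8, 11. Place at column 8.
Row 4: attacked by (1,3)→{3,6}; (2,6)→{4,6,8}; (3,8)→{7,8,9}; (6,9)→{7,9,11}; (7,5)→{2,5,8}; (10,10)→{4,10}. Safe: 1. Place at column 1.
Row 5: attacked by (1,3)→{3,7}; (2,6)→{3,6,9}; (3,8)→{6,8,10}; (4,1)→{1,2}; (6,9)→{8,9,10}; (7,5)→{3,5,7}; (10,10)→{5,10}. Safe: 4, 11. Place at column 11.
Row 8: attacked by (1,3)→{3,10}; (2,6)→{6}; (3,8)→{3,8}; (4,1)→{1,5}; (5,11)→{8,11}; (6,9)→{7,9,11}; (7,5)→{4,5,6}; (10,10)→{8,10}. Safe: 2. Place at column 2.
Row 9: attacked by (1,3)→{3,11}; (2,6)→{6}; (3,8)→{2,8}; (4,1)→{1,6}; (5,11)→{7,11}; (6,9)→{6,9}; (7,5)→{3,5,7}; (8,2)→{1,2,3}; (10,10)→{9,10,11}. Safe: 4. Place at column 4.
Row 11: attacked by (1,3)→{3}; (2,6)→{6}; (3,8)→{8}; (4,1)→{1,8}; (5,11)→{5,11}; (6,9)→{4,9}; (7,5)→{1,5,9}; (8,2)→{2,5}; (9,4)→{2,4,6}; (10,10)→{9,10,11}. Safe: 7. Place at column 7.
Columns [3, 6, 8, 1, 11, 9, 5, 2, 4, 10, 7], r−c [-2, -4, -5, 3, -6, -3, 2, 6, 5, 0, 4], r+c [4, 8, 11, 5, 16, 15, 12, 10, 13, 20, 18] are all distinct, so no two queens attack.

(1,3) (2,6) (3,8) (4,1) (5,11) (6,9) (7,5) (8,2) (9,4) (10,10) (11,7)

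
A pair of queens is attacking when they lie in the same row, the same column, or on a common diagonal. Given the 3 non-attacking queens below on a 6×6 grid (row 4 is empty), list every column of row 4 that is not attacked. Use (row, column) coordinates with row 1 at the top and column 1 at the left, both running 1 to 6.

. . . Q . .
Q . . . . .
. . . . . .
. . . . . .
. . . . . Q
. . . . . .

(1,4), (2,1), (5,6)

columns 2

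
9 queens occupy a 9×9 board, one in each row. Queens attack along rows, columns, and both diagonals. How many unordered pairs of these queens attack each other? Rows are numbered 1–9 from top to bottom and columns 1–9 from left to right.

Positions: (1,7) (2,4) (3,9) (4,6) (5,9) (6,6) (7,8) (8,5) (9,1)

6

Same column: (3,9)–(5,9) (column 9); (4,6)–(6,6) (column 6).
Same diagonal: (1,7)–(3,9) (|1−3| = |7−9| = 2); (2,4)–(4,6) (|2−4| = |4−6| = 2); (3,9)–(6,6) (|3−6| = |9−6| = 3); (4,6)–(9,1) (|4−9| = |6−1| = 5).
Total attacking pairs: 6.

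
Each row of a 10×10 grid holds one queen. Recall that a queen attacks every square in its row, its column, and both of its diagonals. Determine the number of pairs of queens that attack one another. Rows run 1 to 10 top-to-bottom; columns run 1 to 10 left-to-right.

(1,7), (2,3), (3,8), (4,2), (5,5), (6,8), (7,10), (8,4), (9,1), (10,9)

Same column: (3,8)–(6,8) (column 8).
Same diagonal: (5,5)–(9,1) (|5−9| = |5−1| = 4).
Total attacking pairs: 2.

2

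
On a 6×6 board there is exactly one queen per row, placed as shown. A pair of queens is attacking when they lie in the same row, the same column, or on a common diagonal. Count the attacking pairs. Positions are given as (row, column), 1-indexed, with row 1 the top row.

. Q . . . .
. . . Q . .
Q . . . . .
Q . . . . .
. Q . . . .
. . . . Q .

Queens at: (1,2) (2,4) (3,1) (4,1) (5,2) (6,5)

3

Same column: (1,2)–(5,2) (column 2); (3,1)–(4,1) (column 1).
Same diagonal: (4,1)–(5,2) (|4−5| = |1−2| = 1).
Total attacking pairs: 3.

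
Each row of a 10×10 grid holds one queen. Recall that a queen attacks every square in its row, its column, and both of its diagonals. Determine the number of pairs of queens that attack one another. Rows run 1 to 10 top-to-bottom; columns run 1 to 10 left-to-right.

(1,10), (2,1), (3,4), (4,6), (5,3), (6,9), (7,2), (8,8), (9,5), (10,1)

Same column: (2,1)–(10,1) (column 1).
Same diagonal: (1,10)–(10,1) (|1−10| = |10−1| = 9).
Total attacking pairs: 2.

2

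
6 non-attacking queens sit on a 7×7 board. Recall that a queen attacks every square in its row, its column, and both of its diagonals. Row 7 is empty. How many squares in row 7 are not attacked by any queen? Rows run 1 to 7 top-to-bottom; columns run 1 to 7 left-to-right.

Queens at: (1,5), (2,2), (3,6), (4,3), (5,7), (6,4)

(1,5) attacks row 7 at column 5.
(2,2) attacks row 7 at column 2 and diagonals 7.
(3,6) attacks row 7 at column 6 and diagonals 2.
(4,3) attacks row 7 at column 3 and diagonals 6.
(5,7) attacks row 7 at column 7 and diagonals 5.
(6,4) attacks row 7 at column 4 and diagonals 3, 5.
Attacked columns: {2, 3, 4, 5, 6, 7}. Safe: {1}.

1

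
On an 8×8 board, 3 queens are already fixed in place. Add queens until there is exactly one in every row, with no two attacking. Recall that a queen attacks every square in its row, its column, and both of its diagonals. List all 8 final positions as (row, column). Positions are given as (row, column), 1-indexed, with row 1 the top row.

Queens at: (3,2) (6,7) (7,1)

(1,6) (2,4) (3,2) (4,8) (5,5) (6,7) (7,1) (8,3)

Row 1: attacked by (3,2)→{2,4}; (6,7)→{2,7}; (7,1)→{1,7}. Safe: 3, 5, 6, 8. Place at column 6.
Row 2: attacked by (1,6)→{5,6,7}; (3,2)→{1,2,3}; (6,7)→{3,7}; (7,1)→{1,6}. Safe: 4, 8. Place at column 4.
Row 4: attacked by (1,6)→{3,6}; (2,4)→{2,4,6}; (3,2)→{1,2,3}; (6,7)→{5,7}; (7,1)→{1,4}. Safe: 8. Place at column 8.
Row 5: attacked by (1,6)→{2,6}; (2,4)→{1,4,7}; (3,2)→{2,4}; (4,8)→{7,8}; (6,7)→{6,7,8}; (7,1)→{1,3}. Safe: 5. Place at column 5.
Row 8: attacked by (1,6)→{6}; (2,4)→{4}; (3,2)→{2,7}; (4,8)→{4,8}; (5,5)→{2,5,8}; (6,7)→{5,7}; (7,1)→{1,2}. Safe: 3. Place at column 3.
Columns [6, 4, 2, 8, 5, 7, 1, 3], r−c [-5, -2, 1, -4, 0, -1, 6, 5], r+c [7, 6, 5, 12, 10, 13, 8, 11] are all distinct, so no two queens attack.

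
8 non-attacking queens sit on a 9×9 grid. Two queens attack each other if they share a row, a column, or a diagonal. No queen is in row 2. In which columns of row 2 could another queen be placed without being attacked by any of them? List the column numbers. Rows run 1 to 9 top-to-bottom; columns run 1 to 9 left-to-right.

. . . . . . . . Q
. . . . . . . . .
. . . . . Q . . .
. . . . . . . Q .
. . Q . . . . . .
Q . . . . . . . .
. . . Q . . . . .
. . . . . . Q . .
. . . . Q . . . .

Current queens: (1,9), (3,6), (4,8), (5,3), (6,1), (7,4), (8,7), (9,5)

columns 2

(1,9) attacks row 2 at column 9 and diagonals 8.
(3,6) attacks row 2 at column 6 and diagonals 5, 7.
(4,8) attacks row 2 at column 8 and diagonals 6.
(5,3) attacks row 2 at column 3 and diagonals 6.
(6,1) attacks row 2 at column 1 and diagonals 5.
(7,4) attacks row 2 at column 4 and diagonals 9.
(8,7) attacks row 2 at column 7 and diagonals 1.
(9,5) attacks row 2 at column 5.
Attacked columns: {1, 3, 4, 5, 6, 7, 8, 9}. Safe: {2}.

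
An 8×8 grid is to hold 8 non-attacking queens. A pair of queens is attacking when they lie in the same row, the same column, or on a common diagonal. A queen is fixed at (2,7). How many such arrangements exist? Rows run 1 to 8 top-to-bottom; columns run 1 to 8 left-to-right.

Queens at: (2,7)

16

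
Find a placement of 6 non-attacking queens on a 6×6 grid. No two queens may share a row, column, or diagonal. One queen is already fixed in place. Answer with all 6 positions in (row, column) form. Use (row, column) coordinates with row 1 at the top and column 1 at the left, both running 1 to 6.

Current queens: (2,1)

Row 1: attacked by (2,1)→{1,2}. Safe: 3, 4, 5, 6. Place at column 4.
Row 3: attacked by (1,4)→{2,4,6}; (2,1)→{1,2}. Safe: 3, 5. Place at column 5.
Row 4: attacked by (1,4)→{1,4}; (2,1)→{1,3}; (3,5)→{4,5,6}. Safe: 2. Place at column 2.
Row 5: attacked by (1,4)→{4}; (2,1)→{1,4}; (3,5)→{3,5}; (4,2)→{1,2,3}. Safe: 6. Place at column 6.
Row 6: attacked by (1,4)→{4}; (2,1)→{1,5}; (3,5)→{2,5}; (4,2)→{2,4}; (5,6)→{5,6}. Safe: 3. Place at column 3.
Columns [4, 1, 5, 2, 6, 3], r−c [-3, 1, -2, 2, -1, 3], r+c [5, 3, 8, 6, 11, 9] are all distinct, so no two queens attack.

(1,4) (2,1) (3,5) (4,2) (5,6) (6,3)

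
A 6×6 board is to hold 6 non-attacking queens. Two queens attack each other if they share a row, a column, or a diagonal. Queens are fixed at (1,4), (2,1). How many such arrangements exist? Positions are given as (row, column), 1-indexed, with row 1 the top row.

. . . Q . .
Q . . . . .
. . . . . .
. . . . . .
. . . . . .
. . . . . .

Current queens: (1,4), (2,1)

Branch on row 3: col 3 → 0; col 5 → 1.
Sum: 0 + 1 = 1.

1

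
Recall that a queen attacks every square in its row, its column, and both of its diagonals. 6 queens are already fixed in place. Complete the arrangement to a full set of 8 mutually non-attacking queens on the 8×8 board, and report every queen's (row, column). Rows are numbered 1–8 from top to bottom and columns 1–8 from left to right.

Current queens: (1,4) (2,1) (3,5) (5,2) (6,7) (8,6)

(1,4) (2,1) (3,5) (4,8) (5,2) (6,7) (7,3) (8,6)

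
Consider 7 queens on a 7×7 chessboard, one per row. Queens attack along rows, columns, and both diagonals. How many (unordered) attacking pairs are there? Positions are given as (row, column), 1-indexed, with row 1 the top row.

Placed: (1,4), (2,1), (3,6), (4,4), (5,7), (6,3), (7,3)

4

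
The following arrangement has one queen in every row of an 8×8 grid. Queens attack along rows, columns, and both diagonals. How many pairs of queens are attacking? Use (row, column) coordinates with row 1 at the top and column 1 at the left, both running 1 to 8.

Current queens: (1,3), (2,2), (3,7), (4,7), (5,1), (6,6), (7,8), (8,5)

3

Same column: (3,7)–(4,7) (column 7).
Same diagonal: (1,3)–(2,2) (|1−2| = |3−2| = 1); (2,2)–(6,6) (|2−6| = |2−6| = 4).
Total attacking pairs: 3.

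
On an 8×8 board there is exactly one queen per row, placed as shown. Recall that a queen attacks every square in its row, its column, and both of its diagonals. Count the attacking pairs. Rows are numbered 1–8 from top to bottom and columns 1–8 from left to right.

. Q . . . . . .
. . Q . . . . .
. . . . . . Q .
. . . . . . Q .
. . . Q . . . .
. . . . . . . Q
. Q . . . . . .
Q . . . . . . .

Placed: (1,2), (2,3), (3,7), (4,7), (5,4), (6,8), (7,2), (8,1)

Same column: (1,2)–(7,2) (column 2); (3,7)–(4,7) (column 7).
Same diagonal: (1,2)–(2,3) (|1−2| = |2−3| = 1); (5,4)–(7,2) (|5−7| = |4−2| = 2); (5,4)–(8,1) (|5−8| = |4−1| = 3); (7,2)–(8,1) (|7−8| = |2−1| = 1).
Total attacking pairs: 6.

6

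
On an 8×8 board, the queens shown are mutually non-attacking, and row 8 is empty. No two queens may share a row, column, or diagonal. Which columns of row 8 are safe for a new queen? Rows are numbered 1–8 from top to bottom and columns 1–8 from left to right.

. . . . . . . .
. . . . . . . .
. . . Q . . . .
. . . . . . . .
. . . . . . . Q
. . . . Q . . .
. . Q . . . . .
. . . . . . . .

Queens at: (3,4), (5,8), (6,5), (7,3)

columns 1, 6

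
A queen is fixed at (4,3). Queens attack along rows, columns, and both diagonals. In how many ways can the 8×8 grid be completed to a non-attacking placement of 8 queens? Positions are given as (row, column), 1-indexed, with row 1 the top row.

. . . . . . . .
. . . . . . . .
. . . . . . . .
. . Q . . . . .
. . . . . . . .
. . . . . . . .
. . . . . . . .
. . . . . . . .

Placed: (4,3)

Branch on row 1: col 1 → 1; col 2 → 1; col 4 → 6; col 5 → 1; col 7 → 1; col 8 → 2.
Sum: 1 + 1 + 6 + 1 + 1 + 2 = 12.

12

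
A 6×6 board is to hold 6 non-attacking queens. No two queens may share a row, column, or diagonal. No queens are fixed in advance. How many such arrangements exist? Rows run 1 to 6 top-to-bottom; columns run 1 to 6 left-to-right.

Branch on row 1: col 1 → 0; col 2 → 1; col 3 → 1; col 4 → 1; col 5 → 1; col 6 → 0.
Sum: 0 + 1 + 1 + 1 + 1 + 0 = 4.
(This is the classic 6-queens count.)

4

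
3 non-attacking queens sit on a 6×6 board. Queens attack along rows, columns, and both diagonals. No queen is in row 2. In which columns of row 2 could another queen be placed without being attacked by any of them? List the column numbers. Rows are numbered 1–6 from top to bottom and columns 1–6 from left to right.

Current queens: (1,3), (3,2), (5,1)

(1,3) attacks row 2 at column 3 and diagonals 2, 4.
(3,2) attacks row 2 at column 2 and diagonals 1, 3.
(5,1) attacks row 2 at column 1 and diagonals 4.
Attacked columns: {1, 2, 3, 4}. Safe: {5, 6}.

columns 5, 6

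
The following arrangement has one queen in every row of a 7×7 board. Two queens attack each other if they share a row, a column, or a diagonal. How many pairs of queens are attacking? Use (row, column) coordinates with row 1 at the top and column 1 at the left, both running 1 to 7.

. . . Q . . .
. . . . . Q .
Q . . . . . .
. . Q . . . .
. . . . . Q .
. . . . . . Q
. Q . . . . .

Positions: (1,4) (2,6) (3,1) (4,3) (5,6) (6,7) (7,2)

2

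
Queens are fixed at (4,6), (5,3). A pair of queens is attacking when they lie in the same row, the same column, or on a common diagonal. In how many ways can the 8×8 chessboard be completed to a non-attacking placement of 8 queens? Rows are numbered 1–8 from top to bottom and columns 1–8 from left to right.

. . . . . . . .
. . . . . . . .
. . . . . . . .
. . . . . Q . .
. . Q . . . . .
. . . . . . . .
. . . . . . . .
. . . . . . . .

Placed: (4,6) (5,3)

4

Branch on row 1: col 1 → 1; col 2 → 0; col 4 → 0; col 5 → 3; col 8 → 0.
Sum: 1 + 0 + 0 + 3 + 0 = 4.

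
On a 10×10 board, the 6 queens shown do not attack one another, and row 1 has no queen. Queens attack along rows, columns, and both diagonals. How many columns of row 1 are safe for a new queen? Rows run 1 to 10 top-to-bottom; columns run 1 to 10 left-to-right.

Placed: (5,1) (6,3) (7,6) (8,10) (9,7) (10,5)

(5,1) attacks row 1 at column 1 and diagonals 5.
(6,3) attacks row 1 at column 3 and diagonals 8.
(7,6) attacks row 1 at column 6.
(8,10) attacks row 1 at column 10 and diagonals 3.
(9,7) attacks row 1 at column 7.
(10,5) attacks row 1 at column 5.
Attacked columns: {1, 3, 5, 6, 7, 8, 10}. Safe: {2, 4, 9}.

3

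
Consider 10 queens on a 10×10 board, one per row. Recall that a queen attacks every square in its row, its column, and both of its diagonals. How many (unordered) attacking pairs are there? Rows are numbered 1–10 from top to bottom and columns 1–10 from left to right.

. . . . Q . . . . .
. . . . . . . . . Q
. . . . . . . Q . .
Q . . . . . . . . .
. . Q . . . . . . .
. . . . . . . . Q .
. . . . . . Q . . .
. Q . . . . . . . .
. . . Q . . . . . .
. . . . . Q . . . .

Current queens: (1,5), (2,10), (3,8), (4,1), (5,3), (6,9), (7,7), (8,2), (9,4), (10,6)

All columns are distinct and no two queens satisfy |Δrow| = |Δcol|, so no pair attacks.

0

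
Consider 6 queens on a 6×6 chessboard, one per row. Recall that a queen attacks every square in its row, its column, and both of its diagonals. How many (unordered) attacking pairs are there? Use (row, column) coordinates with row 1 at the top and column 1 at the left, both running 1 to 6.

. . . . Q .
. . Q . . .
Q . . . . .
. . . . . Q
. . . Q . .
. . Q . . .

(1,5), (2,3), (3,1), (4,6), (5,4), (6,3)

2

Same column: (2,3)–(6,3) (column 3).
Same diagonal: (5,4)–(6,3) (|5−6| = |4−3| = 1).
Total attacking pairs: 2.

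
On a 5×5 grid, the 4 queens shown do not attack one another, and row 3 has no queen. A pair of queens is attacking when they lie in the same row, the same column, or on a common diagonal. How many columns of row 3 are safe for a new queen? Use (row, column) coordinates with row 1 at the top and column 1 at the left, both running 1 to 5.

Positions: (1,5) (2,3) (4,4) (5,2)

1

(1,5) attacks row 3 at column 5 and diagonals 3.
(2,3) attacks row 3 at column 3 and diagonals 2, 4.
(4,4) attacks row 3 at column 4 and diagonals 3, 5.
(5,2) attacks row 3 at column 2 and diagonals 4.
Attacked columns: {2, 3, 4, 5}. Safe: {1}.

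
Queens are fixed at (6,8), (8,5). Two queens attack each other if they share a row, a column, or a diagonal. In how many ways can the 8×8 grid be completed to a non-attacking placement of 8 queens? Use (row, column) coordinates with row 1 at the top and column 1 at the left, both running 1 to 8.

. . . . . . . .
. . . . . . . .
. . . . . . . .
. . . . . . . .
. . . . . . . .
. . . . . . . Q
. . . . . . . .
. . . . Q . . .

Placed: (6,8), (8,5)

4

Branch on row 1: col 1 → 0; col 2 → 1; col 4 → 1; col 6 → 2; col 7 → 0.
Sum: 0 + 1 + 1 + 2 + 0 = 4.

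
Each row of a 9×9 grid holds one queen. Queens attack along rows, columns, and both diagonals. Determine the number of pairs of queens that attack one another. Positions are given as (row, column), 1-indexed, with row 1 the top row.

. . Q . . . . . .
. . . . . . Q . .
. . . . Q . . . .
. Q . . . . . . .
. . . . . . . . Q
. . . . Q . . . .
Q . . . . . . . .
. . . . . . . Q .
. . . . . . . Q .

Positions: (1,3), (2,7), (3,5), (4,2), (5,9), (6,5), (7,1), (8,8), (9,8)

Same column: (3,5)–(6,5) (column 5); (8,8)–(9,8) (column 8).
Same diagonal: (1,3)–(3,5) (|1−3| = |3−5| = 2); (3,5)–(7,1) (|3−7| = |5−1| = 4); (6,5)–(9,8) (|6−9| = |5−8| = 3).
Total attacking pairs: 5.

5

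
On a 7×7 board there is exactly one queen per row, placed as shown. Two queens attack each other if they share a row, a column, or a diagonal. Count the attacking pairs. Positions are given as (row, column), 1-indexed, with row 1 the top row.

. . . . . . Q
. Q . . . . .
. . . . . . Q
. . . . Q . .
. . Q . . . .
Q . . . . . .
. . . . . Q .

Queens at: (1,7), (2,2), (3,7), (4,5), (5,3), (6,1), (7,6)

Same column: (1,7)–(3,7) (column 7).
Same diagonal: (1,7)–(5,3) (|1−5| = |7−3| = 4).
Total attacking pairs: 2.

2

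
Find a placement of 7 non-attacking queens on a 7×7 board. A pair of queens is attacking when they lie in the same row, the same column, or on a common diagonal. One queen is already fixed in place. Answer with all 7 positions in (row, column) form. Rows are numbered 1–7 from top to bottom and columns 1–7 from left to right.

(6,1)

Row 1: attacked by (6,1)→{1,6}. Safe: 2, 3, 4, 5, 7. Place at column 4.
Row 2: attacked by (1,4)→{3,4,5}; (6,1)→{1,5}. Safe: 2, 6, 7. Place at column 2.
Row 3: attacked by (1,4)→{2,4,6}; (2,2)→{1,2,3}; (6,1)→{1,4}. Safe: 5, 7. Place at column 7.
Row 4: attacked by (1,4)→{1,4,7}; (2,2)→{2,4}; (3,7)→{6,7}; (6,1)→{1,3}. Safe: 5. Place at column 5.
Row 5: attacked by (1,4)→{4}; (2,2)→{2,5}; (3,7)→{5,7}; (4,5)→{4,5,6}; (6,1)→{1,2}. Safe: 3. Place at column 3.
Row 7: attacked by (1,4)→{4}; (2,2)→{2,7}; (3,7)→{3,7}; (4,5)→{2,5}; (5,3)→{1,3,5}; (6,1)→{1,2}. Safe: 6. Place at column 6.
Columns [4, 2, 7, 5, 3, 1, 6], r−c [-3, 0, -4, -1, 2, 5, 1], r+c [5, 4, 10, 9, 8, 7, 13] are all distinct, so no two queens attack.

(1,4) (2,2) (3,7) (4,5) (5,3) (6,1) (7,6)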